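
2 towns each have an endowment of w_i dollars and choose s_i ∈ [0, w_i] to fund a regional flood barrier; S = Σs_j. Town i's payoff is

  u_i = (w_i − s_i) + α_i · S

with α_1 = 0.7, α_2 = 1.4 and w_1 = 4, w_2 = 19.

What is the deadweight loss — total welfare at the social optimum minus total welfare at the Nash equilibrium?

∂u_i/∂s_i = α_i − 1, so town i contributes w_i if α_i > 1, else 0.
α_i > 1 for i ∈ {2}; NE contributions (0, 19), S = 19.
W^NE = Σw_i − S^NE + (Σα_i)·S^NE = 23 + 1.1·19 = 43.9.
Planner: ∂(Σu_j)/∂s_i = Σα_j − 1 = 1.1 > 0, so everyone contributes w_i; S^SO = 23, W^SO = 23 + 1.1·23 = 48.3.
Deadweight loss = 4.4.

4.4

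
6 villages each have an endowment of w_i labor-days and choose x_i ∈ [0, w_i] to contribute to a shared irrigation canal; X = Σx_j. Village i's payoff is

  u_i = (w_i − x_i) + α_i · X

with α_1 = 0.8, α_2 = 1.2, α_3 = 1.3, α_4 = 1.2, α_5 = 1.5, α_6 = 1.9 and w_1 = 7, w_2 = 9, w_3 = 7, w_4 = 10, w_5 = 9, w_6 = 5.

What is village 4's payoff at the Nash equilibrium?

∂u_i/∂x_i = α_i − 1, so village i contributes w_i if α_i > 1, else 0.
α_i > 1 for i ∈ {2, 3, 4, 5, 6}; NE contributions (0, 9, 7, 10, 9, 5), X = 40.
u_4 = (10 − 10) + 1.2·40 = 48.

48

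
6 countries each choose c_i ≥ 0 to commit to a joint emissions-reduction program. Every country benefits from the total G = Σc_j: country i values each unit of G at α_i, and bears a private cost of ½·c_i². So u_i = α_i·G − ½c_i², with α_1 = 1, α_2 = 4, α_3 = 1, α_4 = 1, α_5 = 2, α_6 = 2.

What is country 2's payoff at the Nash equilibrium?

36

Country i's FOC: ∂u_i/∂c_i = α_i − c_i = 0, so c_i* = α_i.
NE contributions = (1, 4, 1, 1, 2, 2); G = 11.
u_2 = α_2·G − ½·(c_2)² = 4·11 − ½·4² = 36.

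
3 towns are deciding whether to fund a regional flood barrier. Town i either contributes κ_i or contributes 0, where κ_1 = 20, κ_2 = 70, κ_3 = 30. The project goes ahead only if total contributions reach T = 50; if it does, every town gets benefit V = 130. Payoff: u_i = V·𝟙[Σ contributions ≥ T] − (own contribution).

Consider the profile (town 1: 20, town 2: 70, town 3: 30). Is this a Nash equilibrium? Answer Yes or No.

Total = 120 ≥ 50: provided.
Town 1 (pledges 20, payoff 110): dropping to 0 → total 100, payoff 130. Profitable deviation.

No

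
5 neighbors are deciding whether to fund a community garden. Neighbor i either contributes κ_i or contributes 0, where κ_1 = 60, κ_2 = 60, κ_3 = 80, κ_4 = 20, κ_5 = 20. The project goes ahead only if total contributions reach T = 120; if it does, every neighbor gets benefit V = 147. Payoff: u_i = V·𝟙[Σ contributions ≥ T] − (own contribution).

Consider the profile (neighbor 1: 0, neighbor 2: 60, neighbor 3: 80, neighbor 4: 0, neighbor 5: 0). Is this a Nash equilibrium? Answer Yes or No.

Yes

Total = 140 ≥ 120: provided.
Neighbor 1 (pledges 0, payoff 147): pledging 60 → total 200, payoff 87. No gain.
Neighbor 2 (pledges 60, payoff 87): dropping to 0 → total 80, payoff 0. No gain.
Neighbor 3 (pledges 80, payoff 67): dropping to 0 → total 60, payoff 0. No gain.
Neighbor 4 (pledges 0, payoff 147): pledging 20 → total 160, payoff 127. No gain.
Neighbor 5 (pledges 0, payoff 147): pledging 20 → total 160, payoff 127. No gain.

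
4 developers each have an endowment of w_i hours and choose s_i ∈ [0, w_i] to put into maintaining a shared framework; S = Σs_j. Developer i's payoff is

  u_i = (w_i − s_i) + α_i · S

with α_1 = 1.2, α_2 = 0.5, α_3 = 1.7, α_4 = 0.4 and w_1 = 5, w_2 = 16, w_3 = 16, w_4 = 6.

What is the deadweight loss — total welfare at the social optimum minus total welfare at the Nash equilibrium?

∂u_i/∂s_i = α_i − 1, so developer i contributes w_i if α_i > 1, else 0.
α_i > 1 for i ∈ {1, 3}; NE contributions (5, 0, 16, 0), S = 21.
W^NE = Σw_i − S^NE + (Σα_i)·S^NE = 43 + 2.8·21 = 101.8.
Planner: ∂(Σu_j)/∂s_i = Σα_j − 1 = 2.8 > 0, so everyone contributes w_i; S^SO = 43, W^SO = 43 + 2.8·43 = 163.4.
Deadweight loss = 61.6.

61.6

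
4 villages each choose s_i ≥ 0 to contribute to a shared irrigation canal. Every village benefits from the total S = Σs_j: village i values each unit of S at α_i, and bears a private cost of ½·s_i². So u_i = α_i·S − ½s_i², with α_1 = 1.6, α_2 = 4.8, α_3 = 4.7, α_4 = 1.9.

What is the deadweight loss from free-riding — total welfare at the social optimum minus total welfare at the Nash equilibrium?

Village i's FOC: ∂u_i/∂s_i = α_i − s_i = 0, so s_i* = α_i.
NE contributions = (1.6, 4.8, 4.7, 1.9); S = 13.
W^NE = (Σα)·S − ½Σα_i² = 13² − ½·51.3 = 143.35.
Planner sets s_i = Σα_j = 13 for every i, so S^SO = 4·13 = 52.
W^SO = (Σα)·S^SO − ½·4·(Σα)² = (4/2)·13² = 338.
Deadweight loss = W^SO − W^NE = 194.65.

194.65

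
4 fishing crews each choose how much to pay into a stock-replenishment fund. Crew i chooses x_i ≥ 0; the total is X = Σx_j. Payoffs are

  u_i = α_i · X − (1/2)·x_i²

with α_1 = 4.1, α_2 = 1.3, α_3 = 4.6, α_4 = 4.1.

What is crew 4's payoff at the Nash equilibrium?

Crew i's FOC: ∂u_i/∂x_i = α_i − x_i = 0, so x_i* = α_i.
NE contributions = (4.1, 1.3, 4.6, 4.1); X = 14.1.
u_4 = α_4·X − ½·(x_4)² = 4.1·14.1 − ½·4.1² = 49.405.

49.405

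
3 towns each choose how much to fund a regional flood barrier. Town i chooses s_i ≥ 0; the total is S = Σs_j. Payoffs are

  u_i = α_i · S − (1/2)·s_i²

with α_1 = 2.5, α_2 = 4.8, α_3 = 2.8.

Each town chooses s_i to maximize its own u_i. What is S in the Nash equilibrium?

10.1

Town i's FOC: ∂u_i/∂s_i = α_i − s_i = 0, so s_i* = α_i.
NE contributions = (2.5, 4.8, 2.8); S = 10.1.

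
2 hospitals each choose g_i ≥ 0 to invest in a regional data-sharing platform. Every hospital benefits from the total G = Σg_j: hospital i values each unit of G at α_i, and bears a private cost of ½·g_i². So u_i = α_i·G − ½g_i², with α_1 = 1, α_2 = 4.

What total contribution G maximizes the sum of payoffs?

Planner FOC: ∂(Σu_j)/∂g_i = (Σα_j) − g_i = 0, so g_i^SO = Σα_j = 5 for every i; G^SO = 10.

10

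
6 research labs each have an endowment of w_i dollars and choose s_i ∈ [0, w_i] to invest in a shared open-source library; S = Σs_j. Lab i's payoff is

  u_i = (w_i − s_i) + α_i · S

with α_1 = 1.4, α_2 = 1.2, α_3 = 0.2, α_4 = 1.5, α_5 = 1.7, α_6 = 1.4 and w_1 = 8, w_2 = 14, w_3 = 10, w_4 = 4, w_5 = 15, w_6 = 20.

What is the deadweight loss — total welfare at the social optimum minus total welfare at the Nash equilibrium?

∂u_i/∂s_i = α_i − 1, so lab i contributes w_i if α_i > 1, else 0.
α_i > 1 for i ∈ {1, 2, 4, 5, 6}; NE contributions (8, 14, 0, 4, 15, 20), S = 61.
W^NE = Σw_i − S^NE + (Σα_i)·S^NE = 71 + 6.4·61 = 461.4.
Planner: ∂(Σu_j)/∂s_i = Σα_j − 1 = 6.4 > 0, so everyone contributes w_i; S^SO = 71, W^SO = 71 + 6.4·71 = 525.4.
Deadweight loss = 64.

64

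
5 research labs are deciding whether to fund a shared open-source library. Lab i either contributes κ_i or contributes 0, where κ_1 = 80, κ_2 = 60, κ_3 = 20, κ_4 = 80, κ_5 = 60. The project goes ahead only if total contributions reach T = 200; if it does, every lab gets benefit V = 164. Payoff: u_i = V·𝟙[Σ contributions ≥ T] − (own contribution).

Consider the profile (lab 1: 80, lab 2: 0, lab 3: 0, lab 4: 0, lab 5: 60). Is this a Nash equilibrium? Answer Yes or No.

No

Total = 140 < 200: not provided.
Lab 1 (pledges 80, payoff -80): dropping to 0 → total 60, payoff 0. Profitable deviation.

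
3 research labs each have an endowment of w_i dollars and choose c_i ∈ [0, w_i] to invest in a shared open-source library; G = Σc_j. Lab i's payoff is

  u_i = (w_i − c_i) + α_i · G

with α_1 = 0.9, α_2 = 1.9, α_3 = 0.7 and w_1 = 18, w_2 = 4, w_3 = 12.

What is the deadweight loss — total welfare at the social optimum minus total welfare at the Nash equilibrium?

75

∂u_i/∂c_i = α_i − 1, so lab i contributes w_i if α_i > 1, else 0.
α_i > 1 for i ∈ {2}; NE contributions (0, 4, 0), G = 4.
W^NE = Σw_i − G^NE + (Σα_i)·G^NE = 34 + 2.5·4 = 44.
Planner: ∂(Σu_j)/∂c_i = Σα_j − 1 = 2.5 > 0, so everyone contributes w_i; G^SO = 34, W^SO = 34 + 2.5·34 = 119.
Deadweight loss = 75.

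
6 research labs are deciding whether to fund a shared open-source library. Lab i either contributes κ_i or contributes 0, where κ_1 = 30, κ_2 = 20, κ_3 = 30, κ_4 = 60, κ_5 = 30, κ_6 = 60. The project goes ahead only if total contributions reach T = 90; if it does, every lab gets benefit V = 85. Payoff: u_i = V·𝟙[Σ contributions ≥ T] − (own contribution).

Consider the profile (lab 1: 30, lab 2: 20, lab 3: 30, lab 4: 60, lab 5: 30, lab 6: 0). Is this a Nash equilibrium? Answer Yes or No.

Total = 170 ≥ 90: provided.
Lab 1 (pledges 30, payoff 55): dropping to 0 → total 140, payoff 85. Profitable deviation.

No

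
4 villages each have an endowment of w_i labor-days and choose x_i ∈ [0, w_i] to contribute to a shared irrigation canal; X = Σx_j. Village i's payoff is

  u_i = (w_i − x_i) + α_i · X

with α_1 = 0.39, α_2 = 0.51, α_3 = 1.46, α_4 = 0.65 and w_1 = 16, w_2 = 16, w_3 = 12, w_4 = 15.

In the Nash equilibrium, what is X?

12

∂u_i/∂x_i = α_i − 1, so village i contributes w_i if α_i > 1, else 0.
α_i > 1 for i ∈ {3}; NE contributions (0, 0, 12, 0), X = 12.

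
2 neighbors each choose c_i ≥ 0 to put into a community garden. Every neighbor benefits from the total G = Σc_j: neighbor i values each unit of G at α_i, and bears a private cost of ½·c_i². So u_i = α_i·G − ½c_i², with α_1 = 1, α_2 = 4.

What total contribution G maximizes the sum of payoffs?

Planner FOC: ∂(Σu_j)/∂c_i = (Σα_j) − c_i = 0, so c_i^SO = Σα_j = 5 for every i; G^SO = 10.

10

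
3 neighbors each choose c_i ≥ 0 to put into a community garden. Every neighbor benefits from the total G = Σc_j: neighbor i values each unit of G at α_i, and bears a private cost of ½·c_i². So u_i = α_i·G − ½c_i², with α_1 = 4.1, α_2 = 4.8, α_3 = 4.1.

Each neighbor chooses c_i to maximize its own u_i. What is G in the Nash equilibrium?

Neighbor i's FOC: ∂u_i/∂c_i = α_i − c_i = 0, so c_i* = α_i.
NE contributions = (4.1, 4.8, 4.1); G = 13.

13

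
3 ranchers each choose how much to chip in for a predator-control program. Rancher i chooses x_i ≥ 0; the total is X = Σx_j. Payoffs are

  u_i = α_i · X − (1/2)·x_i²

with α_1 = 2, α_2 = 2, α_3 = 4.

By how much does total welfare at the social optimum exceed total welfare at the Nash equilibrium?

Rancher i's FOC: ∂u_i/∂x_i = α_i − x_i = 0, so x_i* = α_i.
NE contributions = (2, 2, 4); X = 8.
W^NE = (Σα)·X − ½Σα_i² = 8² − ½·24 = 52.
Planner sets x_i = Σα_j = 8 for every i, so X^SO = 3·8 = 24.
W^SO = (Σα)·X^SO − ½·3·(Σα)² = (3/2)·8² = 96.
Deadweight loss = W^SO − W^NE = 44.

44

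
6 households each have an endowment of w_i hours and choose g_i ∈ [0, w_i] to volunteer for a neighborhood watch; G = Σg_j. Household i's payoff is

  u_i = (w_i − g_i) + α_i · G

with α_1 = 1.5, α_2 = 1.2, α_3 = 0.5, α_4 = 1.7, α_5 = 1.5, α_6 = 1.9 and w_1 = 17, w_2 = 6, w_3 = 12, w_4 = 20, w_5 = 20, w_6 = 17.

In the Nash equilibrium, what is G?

80

∂u_i/∂g_i = α_i − 1, so household i contributes w_i if α_i > 1, else 0.
α_i > 1 for i ∈ {1, 2, 4, 5, 6}; NE contributions (17, 6, 0, 20, 20, 17), G = 80.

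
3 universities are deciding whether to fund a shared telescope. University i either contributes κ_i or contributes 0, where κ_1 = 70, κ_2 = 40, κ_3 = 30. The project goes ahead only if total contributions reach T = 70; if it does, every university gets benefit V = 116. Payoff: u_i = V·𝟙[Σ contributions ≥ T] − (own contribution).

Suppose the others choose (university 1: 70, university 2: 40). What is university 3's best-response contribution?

Others' total = 110 ≥ 70; contributing adds cost 30 for no extra benefit.
Best response: 0.

0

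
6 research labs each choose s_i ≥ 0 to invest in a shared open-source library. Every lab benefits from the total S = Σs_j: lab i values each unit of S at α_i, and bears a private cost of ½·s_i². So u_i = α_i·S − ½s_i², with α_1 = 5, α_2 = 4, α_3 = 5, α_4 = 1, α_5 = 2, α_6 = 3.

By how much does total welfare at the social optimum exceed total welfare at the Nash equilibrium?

Lab i's FOC: ∂u_i/∂s_i = α_i − s_i = 0, so s_i* = α_i.
NE contributions = (5, 4, 5, 1, 2, 3); S = 20.
W^NE = (Σα)·S − ½Σα_i² = 20² − ½·80 = 360.
Planner sets s_i = Σα_j = 20 for every i, so S^SO = 6·20 = 120.
W^SO = (Σα)·S^SO − ½·6·(Σα)² = (6/2)·20² = 1200.
Deadweight loss = W^SO − W^NE = 840.

840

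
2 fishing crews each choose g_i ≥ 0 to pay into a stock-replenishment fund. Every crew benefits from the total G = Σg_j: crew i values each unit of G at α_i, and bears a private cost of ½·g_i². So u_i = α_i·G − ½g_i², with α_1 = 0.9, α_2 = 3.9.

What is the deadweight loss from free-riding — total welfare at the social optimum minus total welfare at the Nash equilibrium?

Crew i's FOC: ∂u_i/∂g_i = α_i − g_i = 0, so g_i* = α_i.
NE contributions = (0.9, 3.9); G = 4.8.
W^NE = (Σα)·G − ½Σα_i² = 4.8² − ½·16.02 = 15.03.
Planner sets g_i = Σα_j = 4.8 for every i, so G^SO = 2·4.8 = 9.6.
W^SO = (Σα)·G^SO − ½·2·(Σα)² = (2/2)·4.8² = 23.04.
Deadweight loss = W^SO − W^NE = 8.01.

8.01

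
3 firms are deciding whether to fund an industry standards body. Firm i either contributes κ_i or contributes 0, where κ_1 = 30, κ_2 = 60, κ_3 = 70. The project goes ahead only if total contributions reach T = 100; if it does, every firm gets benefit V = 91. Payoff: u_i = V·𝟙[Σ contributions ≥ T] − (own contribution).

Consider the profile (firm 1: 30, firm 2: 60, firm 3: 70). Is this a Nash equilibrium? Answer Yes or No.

Total = 160 ≥ 100: provided.
Firm 1 (pledges 30, payoff 61): dropping to 0 → total 130, payoff 91. Profitable deviation.

No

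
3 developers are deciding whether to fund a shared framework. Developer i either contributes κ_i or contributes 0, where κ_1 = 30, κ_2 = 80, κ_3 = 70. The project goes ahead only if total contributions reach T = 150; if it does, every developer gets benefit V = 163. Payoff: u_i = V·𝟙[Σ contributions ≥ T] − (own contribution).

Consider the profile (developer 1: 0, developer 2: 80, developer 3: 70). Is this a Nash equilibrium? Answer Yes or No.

Total = 150 ≥ 150: provided.
Developer 1 (pledges 0, payoff 163): pledging 30 → total 180, payoff 133. No gain.
Developer 2 (pledges 80, payoff 83): dropping to 0 → total 70, payoff 0. No gain.
Developer 3 (pledges 70, payoff 93): dropping to 0 → total 80, payoff 0. No gain.

Yes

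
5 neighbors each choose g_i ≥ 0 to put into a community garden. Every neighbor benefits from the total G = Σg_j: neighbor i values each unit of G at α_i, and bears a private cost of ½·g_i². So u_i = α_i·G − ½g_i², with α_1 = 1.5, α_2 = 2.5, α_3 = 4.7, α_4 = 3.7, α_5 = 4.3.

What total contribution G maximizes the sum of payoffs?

Planner FOC: ∂(Σu_j)/∂g_i = (Σα_j) − g_i = 0, so g_i^SO = Σα_j = 16.7 for every i; G^SO = 83.5.

83.5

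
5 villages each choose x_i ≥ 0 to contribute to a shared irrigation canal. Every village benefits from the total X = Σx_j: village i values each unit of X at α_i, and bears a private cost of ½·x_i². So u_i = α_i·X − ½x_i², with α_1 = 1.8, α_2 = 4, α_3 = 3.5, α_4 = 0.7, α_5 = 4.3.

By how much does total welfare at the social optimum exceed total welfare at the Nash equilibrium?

Village i's FOC: ∂u_i/∂x_i = α_i − x_i = 0, so x_i* = α_i.
NE contributions = (1.8, 4, 3.5, 0.7, 4.3); X = 14.3.
W^NE = (Σα)·X − ½Σα_i² = 14.3² − ½·50.47 = 179.255.
Planner sets x_i = Σα_j = 14.3 for every i, so X^SO = 5·14.3 = 71.5.
W^SO = (Σα)·X^SO − ½·5·(Σα)² = (5/2)·14.3² = 511.225.
Deadweight loss = W^SO − W^NE = 331.97.

331.97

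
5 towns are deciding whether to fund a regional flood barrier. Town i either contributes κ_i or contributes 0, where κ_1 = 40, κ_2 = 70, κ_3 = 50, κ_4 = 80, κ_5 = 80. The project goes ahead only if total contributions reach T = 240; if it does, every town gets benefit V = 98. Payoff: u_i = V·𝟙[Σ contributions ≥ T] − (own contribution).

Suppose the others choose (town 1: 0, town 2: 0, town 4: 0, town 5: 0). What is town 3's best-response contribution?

Others' total = 0. Even contributing 50 gives 50 < 240: no benefit either way.
Best response: 0.

0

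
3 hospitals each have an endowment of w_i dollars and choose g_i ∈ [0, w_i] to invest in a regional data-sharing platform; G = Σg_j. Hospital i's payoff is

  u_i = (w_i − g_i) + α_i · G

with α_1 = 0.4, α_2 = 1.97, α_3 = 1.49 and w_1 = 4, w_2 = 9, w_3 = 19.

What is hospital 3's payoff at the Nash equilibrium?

∂u_i/∂g_i = α_i − 1, so hospital i contributes w_i if α_i > 1, else 0.
α_i > 1 for i ∈ {2, 3}; NE contributions (0, 9, 19), G = 28.
u_3 = (19 − 19) + 1.49·28 = 41.72.

41.72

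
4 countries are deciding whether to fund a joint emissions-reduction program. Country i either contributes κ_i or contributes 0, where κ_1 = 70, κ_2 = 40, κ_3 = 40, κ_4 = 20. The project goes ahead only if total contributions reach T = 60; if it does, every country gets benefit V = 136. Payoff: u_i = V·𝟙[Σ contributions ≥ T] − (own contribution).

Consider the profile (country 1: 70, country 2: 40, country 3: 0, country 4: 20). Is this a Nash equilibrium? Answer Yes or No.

Total = 130 ≥ 60: provided.
Country 1 (pledges 70, payoff 66): dropping to 0 → total 60, payoff 136. Profitable deviation.

No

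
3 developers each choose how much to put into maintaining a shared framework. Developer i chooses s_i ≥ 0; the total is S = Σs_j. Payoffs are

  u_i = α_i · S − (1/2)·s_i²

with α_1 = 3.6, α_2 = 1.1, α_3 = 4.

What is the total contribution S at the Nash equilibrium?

Developer i's FOC: ∂u_i/∂s_i = α_i − s_i = 0, so s_i* = α_i.
NE contributions = (3.6, 1.1, 4); S = 8.7.

8.7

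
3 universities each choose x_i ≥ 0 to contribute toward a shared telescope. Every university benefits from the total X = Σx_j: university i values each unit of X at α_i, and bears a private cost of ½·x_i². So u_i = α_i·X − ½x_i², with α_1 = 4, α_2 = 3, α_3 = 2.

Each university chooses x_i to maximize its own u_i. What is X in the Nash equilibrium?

University i's FOC: ∂u_i/∂x_i = α_i − x_i = 0, so x_i* = α_i.
NE contributions = (4, 3, 2); X = 9.

9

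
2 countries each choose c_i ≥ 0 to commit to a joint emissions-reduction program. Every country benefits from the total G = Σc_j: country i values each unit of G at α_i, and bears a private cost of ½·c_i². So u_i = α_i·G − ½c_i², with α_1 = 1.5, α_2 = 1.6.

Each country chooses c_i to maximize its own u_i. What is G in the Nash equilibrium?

Country i's FOC: ∂u_i/∂c_i = α_i − c_i = 0, so c_i* = α_i.
NE contributions = (1.5, 1.6); G = 3.1.

3.1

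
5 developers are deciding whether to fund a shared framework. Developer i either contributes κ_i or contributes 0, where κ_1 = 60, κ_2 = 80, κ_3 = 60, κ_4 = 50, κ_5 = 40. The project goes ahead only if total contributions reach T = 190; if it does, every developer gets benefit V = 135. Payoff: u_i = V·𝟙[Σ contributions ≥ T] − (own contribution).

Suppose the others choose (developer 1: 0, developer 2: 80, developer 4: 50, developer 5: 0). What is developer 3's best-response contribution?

Others' total = 130. Contributing 60 brings total to 190 ≥ 190: gain V − κ_3 = 75.
Best response: 60.

60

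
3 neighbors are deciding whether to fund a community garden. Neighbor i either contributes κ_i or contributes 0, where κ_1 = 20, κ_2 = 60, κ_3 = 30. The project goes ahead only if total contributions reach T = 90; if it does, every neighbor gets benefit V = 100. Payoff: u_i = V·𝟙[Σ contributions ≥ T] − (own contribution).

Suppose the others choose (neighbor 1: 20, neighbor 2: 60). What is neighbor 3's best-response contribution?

Others' total = 80. Contributing 30 brings total to 110 ≥ 90: gain V − κ_3 = 70.
Best response: 30.

30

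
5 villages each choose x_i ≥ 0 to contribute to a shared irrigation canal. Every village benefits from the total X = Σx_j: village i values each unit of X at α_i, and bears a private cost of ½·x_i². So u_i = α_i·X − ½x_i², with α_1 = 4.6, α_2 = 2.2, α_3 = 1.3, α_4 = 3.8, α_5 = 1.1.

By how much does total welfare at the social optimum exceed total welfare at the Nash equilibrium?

Village i's FOC: ∂u_i/∂x_i = α_i − x_i = 0, so x_i* = α_i.
NE contributions = (4.6, 2.2, 1.3, 3.8, 1.1); X = 13.
W^NE = (Σα)·X − ½Σα_i² = 13² − ½·43.34 = 147.33.
Planner sets x_i = Σα_j = 13 for every i, so X^SO = 5·13 = 65.
W^SO = (Σα)·X^SO − ½·5·(Σα)² = (5/2)·13² = 422.5.
Deadweight loss = W^SO − W^NE = 275.17.

275.17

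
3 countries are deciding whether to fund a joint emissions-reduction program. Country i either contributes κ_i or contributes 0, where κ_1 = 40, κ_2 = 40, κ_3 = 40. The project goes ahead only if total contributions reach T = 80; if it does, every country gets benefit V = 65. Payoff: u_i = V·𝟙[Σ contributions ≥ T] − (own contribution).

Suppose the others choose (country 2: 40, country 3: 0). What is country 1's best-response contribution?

Others' total = 40. Contributing 40 brings total to 80 ≥ 80: gain V − κ_1 = 25.
Best response: 40.

40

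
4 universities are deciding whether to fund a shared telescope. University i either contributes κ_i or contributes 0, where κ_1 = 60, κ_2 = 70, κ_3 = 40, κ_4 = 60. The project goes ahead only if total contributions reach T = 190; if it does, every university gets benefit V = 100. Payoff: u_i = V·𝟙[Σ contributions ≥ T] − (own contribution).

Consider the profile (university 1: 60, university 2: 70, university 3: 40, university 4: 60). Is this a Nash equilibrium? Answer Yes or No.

Total = 230 ≥ 190: provided.
University 1 (pledges 60, payoff 40): dropping to 0 → total 170, payoff 0. No gain.
University 2 (pledges 70, payoff 30): dropping to 0 → total 160, payoff 0. No gain.
University 3 (pledges 40, payoff 60): dropping to 0 → total 190, payoff 100. Profitable deviation.

No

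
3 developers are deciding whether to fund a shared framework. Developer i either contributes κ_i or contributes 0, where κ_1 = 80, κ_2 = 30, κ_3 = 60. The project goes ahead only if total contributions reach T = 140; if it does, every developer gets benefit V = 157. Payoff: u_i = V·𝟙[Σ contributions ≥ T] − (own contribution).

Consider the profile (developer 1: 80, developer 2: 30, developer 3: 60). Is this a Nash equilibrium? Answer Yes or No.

No

Total = 170 ≥ 140: provided.
Developer 1 (pledges 80, payoff 77): dropping to 0 → total 90, payoff 0. No gain.
Developer 2 (pledges 30, payoff 127): dropping to 0 → total 140, payoff 157. Profitable deviation.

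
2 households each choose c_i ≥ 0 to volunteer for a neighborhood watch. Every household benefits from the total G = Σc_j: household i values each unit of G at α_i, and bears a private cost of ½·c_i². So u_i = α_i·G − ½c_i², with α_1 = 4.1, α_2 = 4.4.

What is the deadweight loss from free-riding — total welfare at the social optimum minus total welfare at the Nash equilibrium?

18.085

Household i's FOC: ∂u_i/∂c_i = α_i − c_i = 0, so c_i* = α_i.
NE contributions = (4.1, 4.4); G = 8.5.
W^NE = (Σα)·G − ½Σα_i² = 8.5² − ½·36.17 = 54.165.
Planner sets c_i = Σα_j = 8.5 for every i, so G^SO = 2·8.5 = 17.
W^SO = (Σα)·G^SO − ½·2·(Σα)² = (2/2)·8.5² = 72.25.
Deadweight loss = W^SO − W^NE = 18.085.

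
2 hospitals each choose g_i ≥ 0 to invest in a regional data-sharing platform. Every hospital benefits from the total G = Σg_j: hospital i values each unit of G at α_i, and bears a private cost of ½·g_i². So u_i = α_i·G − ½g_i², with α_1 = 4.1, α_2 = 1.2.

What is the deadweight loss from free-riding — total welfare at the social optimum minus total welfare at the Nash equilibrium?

9.125

Hospital i's FOC: ∂u_i/∂g_i = α_i − g_i = 0, so g_i* = α_i.
NE contributions = (4.1, 1.2); G = 5.3.
W^NE = (Σα)·G − ½Σα_i² = 5.3² − ½·18.25 = 18.965.
Planner sets g_i = Σα_j = 5.3 for every i, so G^SO = 2·5.3 = 10.6.
W^SO = (Σα)·G^SO − ½·2·(Σα)² = (2/2)·5.3² = 28.09.
Deadweight loss = W^SO − W^NE = 9.125.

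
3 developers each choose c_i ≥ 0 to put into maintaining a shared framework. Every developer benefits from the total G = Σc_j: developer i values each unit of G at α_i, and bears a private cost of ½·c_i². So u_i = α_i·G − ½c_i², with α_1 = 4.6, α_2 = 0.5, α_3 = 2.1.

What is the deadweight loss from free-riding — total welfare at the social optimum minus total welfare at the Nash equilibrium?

Developer i's FOC: ∂u_i/∂c_i = α_i − c_i = 0, so c_i* = α_i.
NE contributions = (4.6, 0.5, 2.1); G = 7.2.
W^NE = (Σα)·G − ½Σα_i² = 7.2² − ½·25.82 = 38.93.
Planner sets c_i = Σα_j = 7.2 for every i, so G^SO = 3·7.2 = 21.6.
W^SO = (Σα)·G^SO − ½·3·(Σα)² = (3/2)·7.2² = 77.76.
Deadweight loss = W^SO − W^NE = 38.83.

38.83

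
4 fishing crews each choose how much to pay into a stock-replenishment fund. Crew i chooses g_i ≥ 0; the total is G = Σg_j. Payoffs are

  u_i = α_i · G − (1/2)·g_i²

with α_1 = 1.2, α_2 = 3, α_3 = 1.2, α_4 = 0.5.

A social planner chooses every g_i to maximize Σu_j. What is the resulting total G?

23.6

Planner FOC: ∂(Σu_j)/∂g_i = (Σα_j) − g_i = 0, so g_i^SO = Σα_j = 5.9 for every i; G^SO = 23.6.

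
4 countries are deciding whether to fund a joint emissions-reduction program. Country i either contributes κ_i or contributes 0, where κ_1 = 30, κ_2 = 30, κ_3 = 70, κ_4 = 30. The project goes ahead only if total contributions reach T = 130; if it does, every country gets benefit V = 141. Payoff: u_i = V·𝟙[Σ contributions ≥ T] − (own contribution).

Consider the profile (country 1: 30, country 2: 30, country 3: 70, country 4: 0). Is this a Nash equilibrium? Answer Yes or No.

Yes

Total = 130 ≥ 130: provided.
Country 1 (pledges 30, payoff 111): dropping to 0 → total 100, payoff 0. No gain.
Country 2 (pledges 30, payoff 111): dropping to 0 → total 100, payoff 0. No gain.
Country 3 (pledges 70, payoff 71): dropping to 0 → total 60, payoff 0. No gain.
Country 4 (pledges 0, payoff 141): pledging 30 → total 160, payoff 111. No gain.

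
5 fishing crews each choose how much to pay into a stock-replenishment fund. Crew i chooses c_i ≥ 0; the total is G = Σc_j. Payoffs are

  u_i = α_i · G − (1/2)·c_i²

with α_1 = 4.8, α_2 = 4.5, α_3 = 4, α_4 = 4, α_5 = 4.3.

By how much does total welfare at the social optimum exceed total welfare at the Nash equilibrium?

746.73

Crew i's FOC: ∂u_i/∂c_i = α_i − c_i = 0, so c_i* = α_i.
NE contributions = (4.8, 4.5, 4, 4, 4.3); G = 21.6.
W^NE = (Σα)·G − ½Σα_i² = 21.6² − ½·93.78 = 419.67.
Planner sets c_i = Σα_j = 21.6 for every i, so G^SO = 5·21.6 = 108.
W^SO = (Σα)·G^SO − ½·5·(Σα)² = (5/2)·21.6² = 1166.4.
Deadweight loss = W^SO − W^NE = 746.73.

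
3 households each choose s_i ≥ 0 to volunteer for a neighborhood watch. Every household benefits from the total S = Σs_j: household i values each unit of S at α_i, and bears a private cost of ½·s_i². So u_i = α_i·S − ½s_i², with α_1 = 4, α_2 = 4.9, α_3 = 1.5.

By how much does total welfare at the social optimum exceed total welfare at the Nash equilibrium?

75.21

Household i's FOC: ∂u_i/∂s_i = α_i − s_i = 0, so s_i* = α_i.
NE contributions = (4, 4.9, 1.5); S = 10.4.
W^NE = (Σα)·S − ½Σα_i² = 10.4² − ½·42.26 = 87.03.
Planner sets s_i = Σα_j = 10.4 for every i, so S^SO = 3·10.4 = 31.2.
W^SO = (Σα)·S^SO − ½·3·(Σα)² = (3/2)·10.4² = 162.24.
Deadweight loss = W^SO − W^NE = 75.21.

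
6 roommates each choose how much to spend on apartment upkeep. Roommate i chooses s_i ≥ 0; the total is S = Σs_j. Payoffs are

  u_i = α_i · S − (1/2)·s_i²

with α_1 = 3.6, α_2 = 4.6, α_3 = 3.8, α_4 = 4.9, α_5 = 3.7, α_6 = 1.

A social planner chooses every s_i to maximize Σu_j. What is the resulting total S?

Planner FOC: ∂(Σu_j)/∂s_i = (Σα_j) − s_i = 0, so s_i^SO = Σα_j = 21.6 for every i; S^SO = 129.6.

129.6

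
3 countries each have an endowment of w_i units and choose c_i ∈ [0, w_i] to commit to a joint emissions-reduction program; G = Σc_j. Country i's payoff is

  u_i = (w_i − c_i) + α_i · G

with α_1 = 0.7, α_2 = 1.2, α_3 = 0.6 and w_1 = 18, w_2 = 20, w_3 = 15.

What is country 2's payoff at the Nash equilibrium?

24

∂u_i/∂c_i = α_i − 1, so country i contributes w_i if α_i > 1, else 0.
α_i > 1 for i ∈ {2}; NE contributions (0, 20, 0), G = 20.
u_2 = (20 − 20) + 1.2·20 = 24.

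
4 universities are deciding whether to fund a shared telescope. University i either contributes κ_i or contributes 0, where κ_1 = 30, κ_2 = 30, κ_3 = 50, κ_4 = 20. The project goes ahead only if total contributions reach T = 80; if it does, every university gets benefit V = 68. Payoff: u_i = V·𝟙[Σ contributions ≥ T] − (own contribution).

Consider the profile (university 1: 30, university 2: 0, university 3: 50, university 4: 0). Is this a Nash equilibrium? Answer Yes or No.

Total = 80 ≥ 80: provided.
University 1 (pledges 30, payoff 38): dropping to 0 → total 50, payoff 0. No gain.
University 2 (pledges 0, payoff 68): pledging 30 → total 110, payoff 38. No gain.
University 3 (pledges 50, payoff 18): dropping to 0 → total 30, payoff 0. No gain.
University 4 (pledges 0, payoff 68): pledging 20 → total 100, payoff 48. No gain.

Yes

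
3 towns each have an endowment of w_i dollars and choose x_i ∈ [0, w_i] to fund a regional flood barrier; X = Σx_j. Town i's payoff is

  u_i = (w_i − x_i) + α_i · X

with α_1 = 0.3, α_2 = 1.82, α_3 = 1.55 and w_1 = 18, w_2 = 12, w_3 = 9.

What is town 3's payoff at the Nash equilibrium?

∂u_i/∂x_i = α_i − 1, so town i contributes w_i if α_i > 1, else 0.
α_i > 1 for i ∈ {2, 3}; NE contributions (0, 12, 9), X = 21.
u_3 = (9 − 9) + 1.55·21 = 32.55.

32.55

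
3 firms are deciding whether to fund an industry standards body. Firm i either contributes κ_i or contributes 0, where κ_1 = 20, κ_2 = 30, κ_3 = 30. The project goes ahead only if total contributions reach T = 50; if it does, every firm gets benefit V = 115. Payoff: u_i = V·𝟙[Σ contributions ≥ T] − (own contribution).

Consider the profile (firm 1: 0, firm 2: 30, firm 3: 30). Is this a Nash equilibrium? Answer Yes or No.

Total = 60 ≥ 50: provided.
Firm 1 (pledges 0, payoff 115): pledging 20 → total 80, payoff 95. No gain.
Firm 2 (pledges 30, payoff 85): dropping to 0 → total 30, payoff 0. No gain.
Firm 3 (pledges 30, payoff 85): dropping to 0 → total 30, payoff 0. No gain.

Yes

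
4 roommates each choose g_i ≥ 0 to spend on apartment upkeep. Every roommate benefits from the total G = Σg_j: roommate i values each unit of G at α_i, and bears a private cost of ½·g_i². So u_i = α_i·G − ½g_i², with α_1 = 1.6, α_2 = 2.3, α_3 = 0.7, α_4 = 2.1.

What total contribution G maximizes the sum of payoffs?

Planner FOC: ∂(Σu_j)/∂g_i = (Σα_j) − g_i = 0, so g_i^SO = Σα_j = 6.7 for every i; G^SO = 26.8.

26.8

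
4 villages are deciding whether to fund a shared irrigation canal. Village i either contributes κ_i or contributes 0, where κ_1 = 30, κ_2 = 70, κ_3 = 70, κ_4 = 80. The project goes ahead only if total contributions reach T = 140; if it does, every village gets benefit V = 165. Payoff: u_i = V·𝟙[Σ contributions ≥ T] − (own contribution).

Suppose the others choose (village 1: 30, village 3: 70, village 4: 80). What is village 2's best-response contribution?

Others' total = 180 ≥ 140; contributing adds cost 70 for no extra benefit.
Best response: 0.

0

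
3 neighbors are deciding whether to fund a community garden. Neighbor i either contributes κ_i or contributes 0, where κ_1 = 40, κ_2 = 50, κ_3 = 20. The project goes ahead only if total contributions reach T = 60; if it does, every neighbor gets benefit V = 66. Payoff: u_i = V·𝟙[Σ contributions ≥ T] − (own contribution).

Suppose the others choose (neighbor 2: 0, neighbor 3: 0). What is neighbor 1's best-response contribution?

Others' total = 0. Even contributing 40 gives 40 < 60: no benefit either way.
Best response: 0.

0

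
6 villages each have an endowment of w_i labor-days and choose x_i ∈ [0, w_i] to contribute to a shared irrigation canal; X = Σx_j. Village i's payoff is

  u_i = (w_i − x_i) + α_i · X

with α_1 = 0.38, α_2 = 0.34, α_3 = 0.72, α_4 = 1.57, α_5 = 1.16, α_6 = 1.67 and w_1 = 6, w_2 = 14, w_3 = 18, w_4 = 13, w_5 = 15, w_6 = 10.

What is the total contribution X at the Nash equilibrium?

∂u_i/∂x_i = α_i − 1, so village i contributes w_i if α_i > 1, else 0.
α_i > 1 for i ∈ {4, 5, 6}; NE contributions (0, 0, 0, 13, 15, 10), X = 38.

38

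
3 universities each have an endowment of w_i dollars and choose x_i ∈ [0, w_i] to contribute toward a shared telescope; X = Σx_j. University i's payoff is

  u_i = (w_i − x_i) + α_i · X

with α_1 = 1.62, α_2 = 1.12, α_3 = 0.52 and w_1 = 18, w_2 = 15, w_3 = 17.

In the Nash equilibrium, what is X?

∂u_i/∂x_i = α_i − 1, so university i contributes w_i if α_i > 1, else 0.
α_i > 1 for i ∈ {1, 2}; NE contributions (18, 15, 0), X = 33.

33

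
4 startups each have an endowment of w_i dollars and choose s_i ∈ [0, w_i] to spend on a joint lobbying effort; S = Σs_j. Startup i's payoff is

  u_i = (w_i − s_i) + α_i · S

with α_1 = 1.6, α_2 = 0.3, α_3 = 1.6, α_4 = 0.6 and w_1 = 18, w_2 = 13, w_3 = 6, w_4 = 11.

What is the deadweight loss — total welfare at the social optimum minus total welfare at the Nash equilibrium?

∂u_i/∂s_i = α_i − 1, so startup i contributes w_i if α_i > 1, else 0.
α_i > 1 for i ∈ {1, 3}; NE contributions (18, 0, 6, 0), S = 24.
W^NE = Σw_i − S^NE + (Σα_i)·S^NE = 48 + 3.1·24 = 122.4.
Planner: ∂(Σu_j)/∂s_i = Σα_j − 1 = 3.1 > 0, so everyone contributes w_i; S^SO = 48, W^SO = 48 + 3.1·48 = 196.8.
Deadweight loss = 74.4.

74.4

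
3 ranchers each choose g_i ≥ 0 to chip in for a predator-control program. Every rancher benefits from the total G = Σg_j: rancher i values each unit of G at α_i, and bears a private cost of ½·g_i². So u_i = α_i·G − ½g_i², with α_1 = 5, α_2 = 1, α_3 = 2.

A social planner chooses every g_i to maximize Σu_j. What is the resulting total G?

Planner FOC: ∂(Σu_j)/∂g_i = (Σα_j) − g_i = 0, so g_i^SO = Σα_j = 8 for every i; G^SO = 24.

24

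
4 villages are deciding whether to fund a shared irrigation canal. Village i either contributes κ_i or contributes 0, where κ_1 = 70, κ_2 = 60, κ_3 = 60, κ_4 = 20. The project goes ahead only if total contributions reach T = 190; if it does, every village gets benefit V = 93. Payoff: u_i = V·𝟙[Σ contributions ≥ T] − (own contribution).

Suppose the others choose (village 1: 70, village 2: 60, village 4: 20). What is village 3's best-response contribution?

60

Others' total = 150. Contributing 60 brings total to 210 ≥ 190: gain V − κ_3 = 33.
Best response: 60.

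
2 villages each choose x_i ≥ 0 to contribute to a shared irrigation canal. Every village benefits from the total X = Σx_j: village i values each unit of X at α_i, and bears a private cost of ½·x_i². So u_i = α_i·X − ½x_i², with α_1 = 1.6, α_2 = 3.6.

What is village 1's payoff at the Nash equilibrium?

7.04

Village i's FOC: ∂u_i/∂x_i = α_i − x_i = 0, so x_i* = α_i.
NE contributions = (1.6, 3.6); X = 5.2.
u_1 = α_1·X − ½·(x_1)² = 1.6·5.2 − ½·1.6² = 7.04.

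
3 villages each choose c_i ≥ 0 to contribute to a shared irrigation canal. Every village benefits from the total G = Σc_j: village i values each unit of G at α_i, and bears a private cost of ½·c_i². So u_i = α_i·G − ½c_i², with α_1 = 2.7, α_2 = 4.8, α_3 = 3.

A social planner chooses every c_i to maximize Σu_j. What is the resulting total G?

31.5

Planner FOC: ∂(Σu_j)/∂c_i = (Σα_j) − c_i = 0, so c_i^SO = Σα_j = 10.5 for every i; G^SO = 31.5.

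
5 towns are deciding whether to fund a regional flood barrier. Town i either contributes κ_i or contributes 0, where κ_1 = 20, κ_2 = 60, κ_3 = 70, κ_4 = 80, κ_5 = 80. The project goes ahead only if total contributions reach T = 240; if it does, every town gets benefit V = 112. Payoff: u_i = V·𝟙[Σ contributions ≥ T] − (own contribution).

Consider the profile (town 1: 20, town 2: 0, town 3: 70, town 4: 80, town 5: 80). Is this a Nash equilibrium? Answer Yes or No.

Total = 250 ≥ 240: provided.
Town 1 (pledges 20, payoff 92): dropping to 0 → total 230, payoff 0. No gain.
Town 2 (pledges 0, payoff 112): pledging 60 → total 310, payoff 52. No gain.
Town 3 (pledges 70, payoff 42): dropping to 0 → total 180, payoff 0. No gain.
Town 4 (pledges 80, payoff 32): dropping to 0 → total 170, payoff 0. No gain.
Town 5 (pledges 80, payoff 32): dropping to 0 → total 170, payoff 0. No gain.

Yes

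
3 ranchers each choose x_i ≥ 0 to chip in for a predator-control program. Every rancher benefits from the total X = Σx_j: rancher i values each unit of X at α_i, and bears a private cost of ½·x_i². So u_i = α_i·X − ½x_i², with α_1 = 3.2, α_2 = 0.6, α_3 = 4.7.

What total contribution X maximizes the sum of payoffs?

25.5

Planner FOC: ∂(Σu_j)/∂x_i = (Σα_j) − x_i = 0, so x_i^SO = Σα_j = 8.5 for every i; X^SO = 25.5.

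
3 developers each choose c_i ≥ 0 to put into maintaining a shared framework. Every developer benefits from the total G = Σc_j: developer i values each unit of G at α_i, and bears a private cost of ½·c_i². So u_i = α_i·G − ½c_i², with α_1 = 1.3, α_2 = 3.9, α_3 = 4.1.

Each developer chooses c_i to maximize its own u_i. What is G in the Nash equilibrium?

9.3

Developer i's FOC: ∂u_i/∂c_i = α_i − c_i = 0, so c_i* = α_i.
NE contributions = (1.3, 3.9, 4.1); G = 9.3.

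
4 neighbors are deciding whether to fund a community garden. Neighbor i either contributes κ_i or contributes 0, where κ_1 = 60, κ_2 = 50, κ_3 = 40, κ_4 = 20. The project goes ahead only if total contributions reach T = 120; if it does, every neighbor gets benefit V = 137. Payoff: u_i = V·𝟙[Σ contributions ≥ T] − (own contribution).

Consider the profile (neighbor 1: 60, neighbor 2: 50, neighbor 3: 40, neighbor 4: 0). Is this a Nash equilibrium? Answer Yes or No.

Yes

Total = 150 ≥ 120: provided.
Neighbor 1 (pledges 60, payoff 77): dropping to 0 → total 90, payoff 0. No gain.
Neighbor 2 (pledges 50, payoff 87): dropping to 0 → total 100, payoff 0. No gain.
Neighbor 3 (pledges 40, payoff 97): dropping to 0 → total 110, payoff 0. No gain.
Neighbor 4 (pledges 0, payoff 137): pledging 20 → total 170, payoff 117. No gain.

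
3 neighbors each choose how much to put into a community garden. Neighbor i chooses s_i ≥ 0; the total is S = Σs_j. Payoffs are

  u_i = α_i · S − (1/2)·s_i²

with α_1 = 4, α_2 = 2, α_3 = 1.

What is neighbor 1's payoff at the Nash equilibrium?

20

Neighbor i's FOC: ∂u_i/∂s_i = α_i − s_i = 0, so s_i* = α_i.
NE contributions = (4, 2, 1); S = 7.
u_1 = α_1·S − ½·(s_1)² = 4·7 − ½·4² = 20.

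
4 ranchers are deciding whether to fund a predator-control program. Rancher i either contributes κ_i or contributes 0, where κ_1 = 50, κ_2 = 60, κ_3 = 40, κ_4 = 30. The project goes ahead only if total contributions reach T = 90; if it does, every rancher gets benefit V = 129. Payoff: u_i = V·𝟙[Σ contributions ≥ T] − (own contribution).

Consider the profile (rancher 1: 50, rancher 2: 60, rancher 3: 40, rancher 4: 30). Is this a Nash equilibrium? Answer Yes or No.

No

Total = 180 ≥ 90: provided.
Rancher 1 (pledges 50, payoff 79): dropping to 0 → total 130, payoff 129. Profitable deviation.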